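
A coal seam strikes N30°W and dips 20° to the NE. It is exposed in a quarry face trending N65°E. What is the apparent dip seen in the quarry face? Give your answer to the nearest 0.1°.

The section lies 85° from the strike.
tan(apparent dip) = tan 20° · sin 85° = 0.3626
α = arctan(0.3626) = 19.93°

19.9°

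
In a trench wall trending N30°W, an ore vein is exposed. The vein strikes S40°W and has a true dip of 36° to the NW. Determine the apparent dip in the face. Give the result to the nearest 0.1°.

34.3°

The section lies 70° from the strike.
tan α = tan 36° × sin 70° = 0.7265 × 0.9397 = 0.6827
α = arctan(0.6827) = 34.32°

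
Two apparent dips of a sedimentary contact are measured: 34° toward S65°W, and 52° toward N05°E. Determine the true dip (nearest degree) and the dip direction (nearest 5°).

Each apparent-dip line lies in the plane. As unit vectors (x east, y north, z up), v₁ plunges 34°→S65°W and v₂ plunges 52°→N05°E.
n = v₁ × v₂ = (-0.619, 0.622, 0.442) (taken with n_z > 0).
True dip = arccos(n_z / |n|) = arccos(0.4498) = 63.3°.
Dip direction = azimuth of (n_x, n_y) = atan2(-0.619, 0.622) = 315°.

true dip 63°, dip direction 315°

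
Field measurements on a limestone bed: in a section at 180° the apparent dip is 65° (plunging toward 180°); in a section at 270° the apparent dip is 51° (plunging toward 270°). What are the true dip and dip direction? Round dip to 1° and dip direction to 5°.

true dip 68°, dip direction 210°

Represent each trace as a vector plunging at its apparent dip toward its trend (east-north-up frame): v₁ = (0.000, -0.423, -0.906), v₂ = (-0.629, -0.000, -0.777).
The plane normal is n = v₁ × v₂ ∝ (-0.328, -0.570, 0.266).
True dip = arccos(n_z / |n|) = arccos(0.3747) = 68.0°.
The horizontal component of n points toward azimuth atan2(n_x, n_y) = 210°, the dip direction.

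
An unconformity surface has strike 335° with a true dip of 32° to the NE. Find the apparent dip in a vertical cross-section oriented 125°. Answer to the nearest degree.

17°

The section lies 30° from the strike.
tan(apparent dip) = tan 32° · sin 30° = 0.3124
α = arctan(0.3124) = 17.35°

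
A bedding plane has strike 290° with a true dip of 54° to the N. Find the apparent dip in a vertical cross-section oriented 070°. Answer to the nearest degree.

41°

The section lies 40° from the strike.
tan α = tan 54° × sin 40° = 1.3764 × 0.6428 = 0.8847
α = arctan(0.8847) = 41.50°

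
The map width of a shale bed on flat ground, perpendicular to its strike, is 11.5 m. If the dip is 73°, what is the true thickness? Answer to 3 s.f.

11.0 m

True thickness t = w · sin(dip) = 11.5 × sin 73°
t = 11.5 × 0.9563 = 10.998 m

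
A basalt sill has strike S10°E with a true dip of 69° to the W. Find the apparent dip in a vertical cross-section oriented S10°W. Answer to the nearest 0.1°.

The strike is S10°E and the section trends S10°W; the acute angle between them is β = 20°.
tan(apparent dip) = tan 69° · sin 20° = 0.8910
α = arctan(0.8910) = 41.70°

41.7°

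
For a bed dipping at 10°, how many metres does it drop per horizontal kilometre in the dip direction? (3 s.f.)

drop per km = 1000 × tan 10° = 1000 × 0.1763

176 m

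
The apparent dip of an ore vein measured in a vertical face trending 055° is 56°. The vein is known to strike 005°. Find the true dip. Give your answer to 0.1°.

β = acute angle between strike 005° and section 055° = 50°.
tan(true dip) = tan 56° / sin 50° = 1.9353
true dip = arctan 1.9353 = 62.67°

62.7°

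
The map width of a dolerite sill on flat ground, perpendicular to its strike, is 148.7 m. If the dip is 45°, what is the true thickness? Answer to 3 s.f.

105 m

True thickness t = w · sin(dip) = 148.7 × sin 45°
t = 148.7 × 0.7071 = 105.147 m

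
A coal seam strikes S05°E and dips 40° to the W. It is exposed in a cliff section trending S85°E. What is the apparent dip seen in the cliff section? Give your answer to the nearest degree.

Angle between strike (S05°E) and section (S85°E): β = 80°.
tan α = tan 40° × sin 80° = 0.8391 × 0.9848 = 0.8264
α = arctan(0.8264) = 39.57°

40°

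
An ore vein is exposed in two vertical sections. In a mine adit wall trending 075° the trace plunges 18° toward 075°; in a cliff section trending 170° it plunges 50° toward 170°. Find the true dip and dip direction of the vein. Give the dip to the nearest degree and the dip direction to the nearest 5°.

Each apparent-dip line lies in the plane. As unit vectors (x east, y north, z up), v₁ plunges 18°→075° and v₂ plunges 50°→170°.
Cross product v₁ × v₂ gives the pole to the plane: n ∝ (0.384, -0.669, 0.609).
True dip = arccos(n_z / |n|) = arccos(0.6195) = 51.7°.
Dip direction = azimuth of (n_x, n_y) = atan2(0.384, -0.669) = 150°.

true dip 52°, dip direction 150°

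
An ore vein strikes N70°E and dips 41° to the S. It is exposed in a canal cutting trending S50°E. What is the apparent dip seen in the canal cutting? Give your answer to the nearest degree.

The section lies 60° from the strike.
tan α = tan 41° × sin 60° = 0.8693 × 0.8660 = 0.7528
α = arctan(0.7528) = 36.97°

37°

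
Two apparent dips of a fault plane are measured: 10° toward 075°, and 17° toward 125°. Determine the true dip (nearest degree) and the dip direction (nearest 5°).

true dip 17°, dip direction 130°

Each apparent-dip line lies in the plane. As unit vectors (x east, y north, z up), v₁ plunges 10°→075° and v₂ plunges 17°→125°.
n = v₁ × v₂ = (0.170, -0.142, 0.721) (taken with n_z > 0).
tan δ = √(n_x²+n_y²)/n_z = 0.221/0.721, so δ = 17.1°.
The horizontal component of n points toward azimuth atan2(n_x, n_y) = 130°, the dip direction.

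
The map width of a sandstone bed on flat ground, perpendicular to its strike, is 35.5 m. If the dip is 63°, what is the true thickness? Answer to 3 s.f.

True thickness t = w · sin(dip) = 35.5 × sin 63°
t = 35.5 × 0.8910 = 31.631 m

31.6 m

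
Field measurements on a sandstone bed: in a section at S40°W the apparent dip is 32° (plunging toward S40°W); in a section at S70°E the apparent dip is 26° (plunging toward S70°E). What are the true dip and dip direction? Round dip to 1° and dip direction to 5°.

Each apparent-dip line lies in the plane. As unit vectors (x east, y north, z up), v₁ plunges 32°→S40°W and v₂ plunges 26°→S70°E.
The plane normal is n = v₁ × v₂ ∝ (0.122, -0.687, 0.716).
Dip δ = arctan(|n_h|/n_z) = arctan(0.697/0.716) = 44.2°.
The horizontal component of n points toward azimuth atan2(n_x, n_y) = 170°, the dip direction.

true dip 44°, dip direction 170°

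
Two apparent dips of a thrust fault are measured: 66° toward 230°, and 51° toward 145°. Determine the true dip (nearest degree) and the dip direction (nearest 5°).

Represent each trace as a vector plunging at its apparent dip toward its trend (east-north-up frame): v₁ = (-0.312, -0.261, -0.914), v₂ = (0.361, -0.516, -0.777).
n = v₁ × v₂ = (-0.268, -0.572, 0.255) (taken with n_z > 0).
Dip δ = arctan(|n_h|/n_z) = arctan(0.631/0.255) = 68.0°.
Dip direction = atan2(-0.268, -0.572) = 205° (azimuth of n's horizontal projection).

true dip 68°, dip direction 205°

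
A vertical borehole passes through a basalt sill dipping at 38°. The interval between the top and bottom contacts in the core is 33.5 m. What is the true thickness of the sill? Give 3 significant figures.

True thickness t = h · cos(dip) = 33.5 × cos 38°
t = 33.5 × 0.7880 = 26.398 m

26.4 m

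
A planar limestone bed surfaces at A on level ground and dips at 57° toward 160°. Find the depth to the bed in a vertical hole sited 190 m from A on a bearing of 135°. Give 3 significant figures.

The hole lies 25° from the dip direction, so the down-dip offset is 190 × cos 25° = 172.20 m.
Depth = down-dip offset × tan(dip) = 172.20 × tan 57° = 172.20 × 1.5399
Depth = 265.16 m

265 m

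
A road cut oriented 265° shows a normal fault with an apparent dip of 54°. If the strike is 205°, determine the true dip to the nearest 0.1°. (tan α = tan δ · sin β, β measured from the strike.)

β = acute angle between strike 205° and section 265° = 60°.
tan(true dip) = tan 54° / sin 60° = 1.5893
true dip = arctan 1.5893 = 57.82°

57.8°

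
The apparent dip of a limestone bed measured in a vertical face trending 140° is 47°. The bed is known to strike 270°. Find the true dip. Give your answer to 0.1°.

The section is 50° from the strike.
tan δ = tan α / sin β = tan 47° / sin 50° = 1.0724 / 0.7660 = 1.3999
δ = arctan(1.3999) = 54.46°

54.5°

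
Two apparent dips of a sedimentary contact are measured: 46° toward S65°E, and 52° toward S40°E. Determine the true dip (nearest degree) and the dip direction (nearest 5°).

true dip 53°, dip direction 155°

The two traces are lines in the plane: v₁ = (sin 115°·cos 46°, cos 115°·cos 46°, −sin 46°), v₂ = (sin 140°·cos 52°, cos 140°·cos 52°, −sin 52°).
Cross product v₁ × v₂ gives the pole to the plane: n ∝ (0.108, -0.211, 0.181).
Dip δ = arctan(|n_h|/n_z) = arctan(0.237/0.181) = 52.7°.
Dip direction = atan2(0.108, -0.211) = 153° (azimuth of n's horizontal projection).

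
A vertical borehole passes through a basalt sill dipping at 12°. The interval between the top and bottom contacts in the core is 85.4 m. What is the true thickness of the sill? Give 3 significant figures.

True thickness t = h · cos(dip) = 85.4 × cos 12°
t = 85.4 × 0.9781 = 83.534 m

83.5 m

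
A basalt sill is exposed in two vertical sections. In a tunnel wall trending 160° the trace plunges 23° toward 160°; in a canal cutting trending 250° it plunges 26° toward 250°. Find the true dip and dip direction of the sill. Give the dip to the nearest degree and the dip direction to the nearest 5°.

true dip 33°, dip direction 210°

Represent each trace as a vector plunging at its apparent dip toward its trend (east-north-up frame): v₁ = (0.315, -0.865, -0.391), v₂ = (-0.845, -0.307, -0.438).
Cross product v₁ × v₂ gives the pole to the plane: n ∝ (-0.259, -0.468, 0.827).
Dip δ = arctan(|n_h|/n_z) = arctan(0.535/0.827) = 32.9°.
Dip direction = atan2(-0.259, -0.468) = 209° (azimuth of n's horizontal projection).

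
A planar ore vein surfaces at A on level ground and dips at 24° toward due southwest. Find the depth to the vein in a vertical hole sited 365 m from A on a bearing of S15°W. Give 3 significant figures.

141 m

The hole lies 30° from the dip direction, so the down-dip offset is 365 × cos 30° = 316.10 m.
Depth = down-dip offset × tan(dip) = 316.10 × tan 24° = 316.10 × 0.4452
Depth = 140.74 m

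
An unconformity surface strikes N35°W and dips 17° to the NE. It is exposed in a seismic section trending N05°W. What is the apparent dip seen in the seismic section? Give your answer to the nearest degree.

The section lies 30° from the strike.
tan α = tan 17° × sin 30° = 0.3057 × 0.5000 = 0.1529
α = arctan(0.1529) = 8.69°

9°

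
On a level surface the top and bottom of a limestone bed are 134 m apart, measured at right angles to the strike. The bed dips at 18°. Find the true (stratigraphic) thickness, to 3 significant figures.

True thickness t = w · sin(dip) = 134 × sin 18°
t = 134 × 0.3090 = 41.408 m

41.4 m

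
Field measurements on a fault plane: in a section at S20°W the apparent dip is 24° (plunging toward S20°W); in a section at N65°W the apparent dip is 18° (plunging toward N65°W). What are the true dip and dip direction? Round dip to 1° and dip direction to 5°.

The two traces are lines in the plane: v₁ = (sin 200°·cos 24°, cos 200°·cos 24°, −sin 24°), v₂ = (sin 295°·cos 18°, cos 295°·cos 18°, −sin 18°).
The plane normal is n = v₁ × v₂ ∝ (-0.429, -0.254, 0.866).
True dip = arccos(n_z / |n|) = arccos(0.8666) = 29.9°.
Dip direction = atan2(-0.429, -0.254) = 239° (azimuth of n's horizontal projection).

true dip 30°, dip direction 240°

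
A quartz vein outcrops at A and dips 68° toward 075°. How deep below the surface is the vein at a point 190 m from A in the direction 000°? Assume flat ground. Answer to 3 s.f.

122 m

The hole lies 75° from the dip direction, so the down-dip offset is 190 × cos 75° = 49.18 m.
Depth = down-dip offset × tan(dip) = 49.18 × tan 68° = 49.18 × 2.4751
Depth = 121.71 m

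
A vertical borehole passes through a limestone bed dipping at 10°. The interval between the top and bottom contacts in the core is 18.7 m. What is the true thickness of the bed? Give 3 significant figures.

18.4 m

True thickness t = h · cos(dip) = 18.7 × cos 10°
t = 18.7 × 0.9848 = 18.416 m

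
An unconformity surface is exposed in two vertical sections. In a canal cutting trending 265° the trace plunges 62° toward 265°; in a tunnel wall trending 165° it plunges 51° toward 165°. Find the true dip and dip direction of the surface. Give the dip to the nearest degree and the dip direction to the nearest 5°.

true dip 68°, dip direction 225°

Each apparent-dip line lies in the plane. As unit vectors (x east, y north, z up), v₁ plunges 62°→265° and v₂ plunges 51°→165°.
The plane normal is n = v₁ × v₂ ∝ (-0.505, -0.507, 0.291).
True dip = arccos(n_z / |n|) = arccos(0.3766) = 67.9°.
Dip direction = azimuth of (n_x, n_y) = atan2(-0.505, -0.507) = 225°.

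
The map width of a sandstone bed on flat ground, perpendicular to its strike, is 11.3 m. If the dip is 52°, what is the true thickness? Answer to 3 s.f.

8.90 m

True thickness t = w · sin(dip) = 11.3 × sin 52°
t = 11.3 × 0.7880 = 8.905 m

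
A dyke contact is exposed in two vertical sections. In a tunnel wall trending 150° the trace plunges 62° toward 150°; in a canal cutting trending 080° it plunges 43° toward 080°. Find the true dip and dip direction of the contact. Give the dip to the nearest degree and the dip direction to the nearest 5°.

The two traces are lines in the plane: v₁ = (sin 150°·cos 62°, cos 150°·cos 62°, −sin 62°), v₂ = (sin 80°·cos 43°, cos 80°·cos 43°, −sin 43°).
The plane normal is n = v₁ × v₂ ∝ (0.389, -0.476, 0.323).
Dip δ = arctan(|n_h|/n_z) = arctan(0.615/0.323) = 62.3°.
Dip direction = atan2(0.389, -0.476) = 141° (azimuth of n's horizontal projection).

true dip 62°, dip direction 140°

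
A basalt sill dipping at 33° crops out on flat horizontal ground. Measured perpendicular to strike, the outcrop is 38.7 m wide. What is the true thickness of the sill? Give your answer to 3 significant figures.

21.1 m

True thickness t = w · sin(dip) = 38.7 × sin 33°
t = 38.7 × 0.5446 = 21.078 m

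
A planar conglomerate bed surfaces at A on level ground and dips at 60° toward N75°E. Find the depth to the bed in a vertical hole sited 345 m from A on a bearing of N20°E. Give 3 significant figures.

The hole lies 55° from the dip direction, so the down-dip offset is 345 × cos 55° = 197.88 m.
Depth = down-dip offset × tan(dip) = 197.88 × tan 60° = 197.88 × 1.7321
Depth = 342.74 m

343 m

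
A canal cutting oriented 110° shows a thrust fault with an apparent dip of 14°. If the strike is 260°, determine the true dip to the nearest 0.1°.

The section is 30° from the strike.
tan δ = tan α / sin β = tan 14° / sin 30° = 0.2493 / 0.5000 = 0.4987
δ = arctan(0.4987) = 26.50°

26.5°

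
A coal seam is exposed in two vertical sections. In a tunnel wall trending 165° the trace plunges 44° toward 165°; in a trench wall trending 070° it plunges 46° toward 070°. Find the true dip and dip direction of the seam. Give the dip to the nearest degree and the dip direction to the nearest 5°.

true dip 56°, dip direction 115°

Represent each trace as a vector plunging at its apparent dip toward its trend (east-north-up frame): v₁ = (0.186, -0.695, -0.695), v₂ = (0.653, 0.238, -0.719).
n = v₁ × v₂ = (0.665, -0.320, 0.498) (taken with n_z > 0).
Dip δ = arctan(|n_h|/n_z) = arctan(0.738/0.498) = 56.0°.
Dip direction = atan2(0.665, -0.320) = 116° (azimuth of n's horizontal projection).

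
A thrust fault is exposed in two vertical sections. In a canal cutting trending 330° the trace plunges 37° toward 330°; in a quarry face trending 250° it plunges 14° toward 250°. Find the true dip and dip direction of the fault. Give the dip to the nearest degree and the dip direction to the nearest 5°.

Each apparent-dip line lies in the plane. As unit vectors (x east, y north, z up), v₁ plunges 37°→330° and v₂ plunges 14°→250°.
n = v₁ × v₂ = (-0.367, 0.452, 0.763) (taken with n_z > 0).
True dip = arccos(n_z / |n|) = arccos(0.7950) = 37.3°.
The horizontal component of n points toward azimuth atan2(n_x, n_y) = 321°, the dip direction.

true dip 37°, dip direction 320°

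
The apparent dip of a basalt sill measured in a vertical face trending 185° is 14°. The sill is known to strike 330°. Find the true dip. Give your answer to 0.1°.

23.5°

β = acute angle between strike 330° and section 185° = 35°.
tan δ = tan α / sin β = tan 14° / sin 35° = 0.2493 / 0.5736 = 0.4347
δ = arctan(0.4347) = 23.49°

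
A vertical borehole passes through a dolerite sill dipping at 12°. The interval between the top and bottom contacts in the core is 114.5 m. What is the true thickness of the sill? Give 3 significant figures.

True thickness t = h · cos(dip) = 114.5 × cos 12°
t = 114.5 × 0.9781 = 111.998 m

112 m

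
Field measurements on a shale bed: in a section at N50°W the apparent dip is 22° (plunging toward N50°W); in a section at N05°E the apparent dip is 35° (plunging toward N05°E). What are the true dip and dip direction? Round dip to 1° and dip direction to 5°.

Represent each trace as a vector plunging at its apparent dip toward its trend (east-north-up frame): v₁ = (-0.710, 0.596, -0.375), v₂ = (0.071, 0.816, -0.574).
Cross product v₁ × v₂ gives the pole to the plane: n ∝ (0.036, 0.434, 0.622).
tan δ = √(n_x²+n_y²)/n_z = 0.436/0.622, so δ = 35.0°.
The horizontal component of n points toward azimuth atan2(n_x, n_y) = 5°, the dip direction.

true dip 35°, dip direction 005°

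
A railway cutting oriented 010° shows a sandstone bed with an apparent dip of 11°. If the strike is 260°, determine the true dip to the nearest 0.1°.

11.7°

β = acute angle between strike 260° and section 010° = 70°.
tan(true dip) = tan 11° / sin 70° = 0.2069
δ = arctan(0.2069) = 11.69°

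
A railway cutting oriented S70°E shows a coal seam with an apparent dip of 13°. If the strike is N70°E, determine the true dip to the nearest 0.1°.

19.8°

β = acute angle between strike N70°E and section S70°E = 40°.
tan(true dip) = tan 13° / sin 40° = 0.3592
δ = arctan(0.3592) = 19.76°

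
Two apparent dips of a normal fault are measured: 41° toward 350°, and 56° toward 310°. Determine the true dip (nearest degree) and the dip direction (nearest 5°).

The two traces are lines in the plane: v₁ = (sin 350°·cos 41°, cos 350°·cos 41°, −sin 41°), v₂ = (sin 310°·cos 56°, cos 310°·cos 56°, −sin 56°).
Cross product v₁ × v₂ gives the pole to the plane: n ∝ (-0.380, 0.172, 0.271).
True dip = arccos(n_z / |n|) = arccos(0.5448) = 57.0°.
Dip direction = atan2(-0.380, 0.172) = 294° (azimuth of n's horizontal projection).

true dip 57°, dip direction 295°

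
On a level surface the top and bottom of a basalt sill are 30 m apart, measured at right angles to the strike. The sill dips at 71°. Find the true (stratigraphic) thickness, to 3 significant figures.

True thickness t = w · sin(dip) = 30 × sin 71°
t = 30 × 0.9455 = 28.366 m

28.4 m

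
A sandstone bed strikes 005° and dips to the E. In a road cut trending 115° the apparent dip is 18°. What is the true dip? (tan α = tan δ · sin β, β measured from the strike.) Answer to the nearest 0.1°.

19.1°

The section is 70° from the strike.
tan δ = tan α / sin β = tan 18° / sin 70° = 0.3249 / 0.9397 = 0.3458
true dip = arctan 0.3458 = 19.07°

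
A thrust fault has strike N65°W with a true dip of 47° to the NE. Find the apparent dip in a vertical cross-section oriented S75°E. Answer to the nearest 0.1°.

The section lies 10° from the strike.
tan α = tan 47° × sin 10° = 1.0724 × 0.1736 = 0.1862
apparent dip = arctan 0.1862 = 10.55°

10.5°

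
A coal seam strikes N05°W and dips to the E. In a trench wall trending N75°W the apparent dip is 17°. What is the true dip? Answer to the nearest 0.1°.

β = acute angle between strike N05°W and section N75°W = 70°.
tan(true dip) = tan 17° / sin 70° = 0.3254
δ = arctan(0.3254) = 18.02°

18.0°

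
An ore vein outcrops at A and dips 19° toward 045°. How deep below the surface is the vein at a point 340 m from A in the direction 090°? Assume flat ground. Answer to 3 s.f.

The hole lies 45° from the dip direction, so the down-dip offset is 340 × cos 45° = 240.42 m.
Depth = down-dip offset × tan(dip) = 240.42 × tan 19° = 240.42 × 0.3443
Depth = 82.78 m

82.8 m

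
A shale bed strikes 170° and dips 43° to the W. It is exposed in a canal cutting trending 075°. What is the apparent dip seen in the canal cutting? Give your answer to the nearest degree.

43°

The section lies 85° from the strike.
tan α = tan 43° × sin 85° = 0.9325 × 0.9962 = 0.9290
α = arctan(0.9290) = 42.89°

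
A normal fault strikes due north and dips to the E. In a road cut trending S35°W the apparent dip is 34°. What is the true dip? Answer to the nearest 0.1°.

49.6°

β = acute angle between strike due north and section S35°W = 35°.
tan(true dip) = tan 34° / sin 35° = 1.1760
true dip = arctan 1.1760 = 49.62°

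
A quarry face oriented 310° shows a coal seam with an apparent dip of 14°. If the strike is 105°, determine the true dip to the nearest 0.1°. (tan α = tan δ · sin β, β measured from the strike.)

The section is 25° from the strike.
tan(true dip) = tan 14° / sin 25° = 0.5900
true dip = arctan 0.5900 = 30.54°

30.5°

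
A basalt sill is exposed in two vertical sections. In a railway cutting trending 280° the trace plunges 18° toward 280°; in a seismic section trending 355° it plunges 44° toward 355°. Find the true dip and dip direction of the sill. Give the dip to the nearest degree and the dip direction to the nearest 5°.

The two traces are lines in the plane: v₁ = (sin 280°·cos 18°, cos 280°·cos 18°, −sin 18°), v₂ = (sin 355°·cos 44°, cos 355°·cos 44°, −sin 44°).
n = v₁ × v₂ = (-0.107, 0.631, 0.661) (taken with n_z > 0).
tan δ = √(n_x²+n_y²)/n_z = 0.640/0.661, so δ = 44.1°.
Dip direction = atan2(-0.107, 0.631) = 350° (azimuth of n's horizontal projection).

true dip 44°, dip direction 350°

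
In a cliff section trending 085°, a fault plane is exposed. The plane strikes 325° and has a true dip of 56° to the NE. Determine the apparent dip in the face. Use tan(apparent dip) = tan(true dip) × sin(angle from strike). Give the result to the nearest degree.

52°

The section lies 60° from the strike.
tan α = tan 56° × sin 60° = 1.4826 × 0.8660 = 1.2839
apparent dip = arctan 1.2839 = 52.09°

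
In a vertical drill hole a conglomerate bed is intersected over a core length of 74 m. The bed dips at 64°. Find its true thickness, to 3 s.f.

32.4 m

True thickness t = h · cos(dip) = 74 × cos 64°
t = 74 × 0.4384 = 32.439 m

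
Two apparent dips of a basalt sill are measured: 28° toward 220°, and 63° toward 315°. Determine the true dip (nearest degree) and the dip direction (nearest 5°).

Each apparent-dip line lies in the plane. As unit vectors (x east, y north, z up), v₁ plunges 28°→220° and v₂ plunges 63°→315°.
n = v₁ × v₂ = (-0.753, 0.355, 0.399) (taken with n_z > 0).
True dip = arccos(n_z / |n|) = arccos(0.4324) = 64.4°.
The horizontal component of n points toward azimuth atan2(n_x, n_y) = 295°, the dip direction.

true dip 64°, dip direction 295°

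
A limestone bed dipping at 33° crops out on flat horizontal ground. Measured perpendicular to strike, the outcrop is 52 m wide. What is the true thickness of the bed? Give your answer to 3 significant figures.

True thickness t = w · sin(dip) = 52 × sin 33°
t = 52 × 0.5446 = 28.321 m

28.3 m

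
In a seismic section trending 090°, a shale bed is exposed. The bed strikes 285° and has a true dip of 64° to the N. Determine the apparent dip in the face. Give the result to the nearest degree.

Angle between strike (285°) and section (090°): β = 15°.
tan(apparent dip) = tan 64° · sin 15° = 0.5307
apparent dip = arctan 0.5307 = 27.95°

28°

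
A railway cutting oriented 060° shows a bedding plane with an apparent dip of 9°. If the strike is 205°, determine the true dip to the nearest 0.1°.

The section is 35° from the strike.
tan(true dip) = tan 9° / sin 35° = 0.2761
δ = arctan(0.2761) = 15.44°

15.4°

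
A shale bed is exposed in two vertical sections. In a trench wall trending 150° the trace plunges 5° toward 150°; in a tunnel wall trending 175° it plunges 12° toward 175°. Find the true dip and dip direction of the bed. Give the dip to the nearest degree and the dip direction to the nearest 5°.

true dip 18°, dip direction 225°

Represent each trace as a vector plunging at its apparent dip toward its trend (east-north-up frame): v₁ = (0.498, -0.863, -0.087), v₂ = (0.085, -0.974, -0.208).
n = v₁ × v₂ = (-0.094, -0.096, 0.412) (taken with n_z > 0).
True dip = arccos(n_z / |n|) = arccos(0.9504) = 18.1°.
The horizontal component of n points toward azimuth atan2(n_x, n_y) = 224°, the dip direction.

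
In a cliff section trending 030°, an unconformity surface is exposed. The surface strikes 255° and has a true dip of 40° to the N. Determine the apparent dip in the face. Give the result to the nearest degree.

31°

Angle between strike (255°) and section (030°): β = 45°.
tan α = tan 40° × sin 45° = 0.8391 × 0.7071 = 0.5933
apparent dip = arctan 0.5933 = 30.68°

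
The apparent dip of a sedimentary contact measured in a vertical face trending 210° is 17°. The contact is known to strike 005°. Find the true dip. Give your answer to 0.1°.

The section is 25° from the strike.
tan δ = tan α / sin β = tan 17° / sin 25° = 0.3057 / 0.4226 = 0.7234
true dip = arctan 0.7234 = 35.88°

35.9°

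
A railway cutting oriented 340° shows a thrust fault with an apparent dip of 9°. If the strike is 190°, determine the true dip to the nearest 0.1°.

17.6°

The section is 30° from the strike.
tan δ = tan α / sin β = tan 9° / sin 30° = 0.1584 / 0.5000 = 0.3168
true dip = arctan 0.3168 = 17.58°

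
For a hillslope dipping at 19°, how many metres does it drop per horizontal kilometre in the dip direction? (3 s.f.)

drop per km = 1000 × tan 19° = 1000 × 0.3443

344 m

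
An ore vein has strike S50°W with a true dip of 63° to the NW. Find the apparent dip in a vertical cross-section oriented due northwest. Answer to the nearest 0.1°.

62.9°

The section lies 85° from the strike.
tan α = tan 63° × sin 85° = 1.9626 × 0.9962 = 1.9551
α = arctan(1.9551) = 62.91°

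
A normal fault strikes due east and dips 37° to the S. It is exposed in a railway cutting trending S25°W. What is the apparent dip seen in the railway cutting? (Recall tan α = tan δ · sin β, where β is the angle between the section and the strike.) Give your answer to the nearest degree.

The strike is due east and the section trends S25°W; the acute angle between them is β = 65°.
tan α = tan 37° × sin 65° = 0.7536 × 0.9063 = 0.6830
apparent dip = arctan 0.6830 = 34.33°

34°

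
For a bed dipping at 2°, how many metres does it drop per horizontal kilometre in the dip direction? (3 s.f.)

34.9 m

drop per km = 1000 × tan 2° = 1000 × 0.0349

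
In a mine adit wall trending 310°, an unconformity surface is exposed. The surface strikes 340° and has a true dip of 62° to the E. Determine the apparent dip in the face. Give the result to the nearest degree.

The section lies 30° from the strike.
tan α = tan 62° × sin 30° = 1.8807 × 0.5000 = 0.9404
α = arctan(0.9404) = 43.24°

43°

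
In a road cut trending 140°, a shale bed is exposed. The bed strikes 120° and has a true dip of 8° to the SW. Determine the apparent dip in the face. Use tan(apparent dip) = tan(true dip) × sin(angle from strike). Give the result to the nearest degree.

3°

The strike is 120° and the section trends 140°; the acute angle between them is β = 20°.
tan α = tan 8° × sin 20° = 0.1405 × 0.3420 = 0.0481
α = arctan(0.0481) = 2.75°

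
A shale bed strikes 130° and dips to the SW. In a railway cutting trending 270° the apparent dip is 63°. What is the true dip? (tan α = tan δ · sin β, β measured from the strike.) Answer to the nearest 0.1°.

71.9°

The section is 40° from the strike.
tan(true dip) = tan 63° / sin 40° = 3.0533
δ = arctan(3.0533) = 71.87°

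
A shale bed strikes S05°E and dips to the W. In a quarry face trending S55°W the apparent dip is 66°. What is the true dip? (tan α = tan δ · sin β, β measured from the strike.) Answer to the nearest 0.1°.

β = acute angle between strike S05°E and section S55°W = 60°.
tan(true dip) = tan 66° / sin 60° = 2.5935
δ = arctan(2.5935) = 68.91°

68.9°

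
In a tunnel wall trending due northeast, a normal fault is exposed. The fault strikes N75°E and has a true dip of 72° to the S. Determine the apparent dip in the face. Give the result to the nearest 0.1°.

57.0°

The strike is N75°E and the section trends due northeast; the acute angle between them is β = 30°.
tan(apparent dip) = tan 72° · sin 30° = 1.5388
α = arctan(1.5388) = 56.98°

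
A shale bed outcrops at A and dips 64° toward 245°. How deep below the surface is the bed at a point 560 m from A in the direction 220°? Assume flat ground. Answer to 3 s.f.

1040 m

The hole lies 25° from the dip direction, so the down-dip offset is 560 × cos 25° = 507.53 m.
Depth = down-dip offset × tan(dip) = 507.53 × tan 64° = 507.53 × 2.0503
Depth = 1040.60 m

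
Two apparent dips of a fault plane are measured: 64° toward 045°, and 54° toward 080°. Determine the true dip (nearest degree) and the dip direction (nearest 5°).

true dip 65°, dip direction 030°

Represent each trace as a vector plunging at its apparent dip toward its trend (east-north-up frame): v₁ = (0.310, 0.310, -0.899), v₂ = (0.579, 0.102, -0.809).
n = v₁ × v₂ = (0.159, 0.269, 0.148) (taken with n_z > 0).
True dip = arccos(n_z / |n|) = arccos(0.4271) = 64.7°.
The horizontal component of n points toward azimuth atan2(n_x, n_y) = 31°, the dip direction.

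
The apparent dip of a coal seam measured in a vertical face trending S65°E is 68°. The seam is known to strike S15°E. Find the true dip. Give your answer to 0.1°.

β = acute angle between strike S15°E and section S65°E = 50°.
tan δ = tan α / sin β = tan 68° / sin 50° = 2.4751 / 0.7660 = 3.2310
δ = arctan(3.2310) = 72.80°

72.8°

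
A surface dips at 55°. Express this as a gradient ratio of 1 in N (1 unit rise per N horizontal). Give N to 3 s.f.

1 in 0.700

1 : N means tan θ = 1/N, so N = 1/tan 55° = 1/1.4281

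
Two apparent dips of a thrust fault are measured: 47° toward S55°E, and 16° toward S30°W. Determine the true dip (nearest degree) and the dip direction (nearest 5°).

true dip 47°, dip direction 135°

Represent each trace as a vector plunging at its apparent dip toward its trend (east-north-up frame): v₁ = (0.559, -0.391, -0.731), v₂ = (-0.481, -0.832, -0.276).
n = v₁ × v₂ = (0.501, -0.505, 0.653) (taken with n_z > 0).
True dip = arccos(n_z / |n|) = arccos(0.6761) = 47.5°.
The horizontal component of n points toward azimuth atan2(n_x, n_y) = 135°, the dip direction.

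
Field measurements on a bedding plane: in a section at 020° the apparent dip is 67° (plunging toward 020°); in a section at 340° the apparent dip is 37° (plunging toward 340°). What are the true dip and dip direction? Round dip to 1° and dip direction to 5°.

true dip 71°, dip direction 055°

The two traces are lines in the plane: v₁ = (sin 20°·cos 67°, cos 20°·cos 67°, −sin 67°), v₂ = (sin 340°·cos 37°, cos 340°·cos 37°, −sin 37°).
The plane normal is n = v₁ × v₂ ∝ (0.470, 0.332, 0.201).
Dip δ = arctan(|n_h|/n_z) = arctan(0.575/0.201) = 70.8°.
Dip direction = atan2(0.470, 0.332) = 55° (azimuth of n's horizontal projection).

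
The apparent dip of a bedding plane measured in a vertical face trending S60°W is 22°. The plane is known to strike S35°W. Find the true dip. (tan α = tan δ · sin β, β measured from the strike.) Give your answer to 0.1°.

The section is 25° from the strike.
tan(true dip) = tan 22° / sin 25° = 0.9560
δ = arctan(0.9560) = 43.71°

43.7°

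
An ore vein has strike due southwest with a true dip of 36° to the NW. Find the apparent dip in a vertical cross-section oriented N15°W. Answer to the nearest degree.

32°

The section lies 60° from the strike.
tan(apparent dip) = tan 36° · sin 60° = 0.6292
apparent dip = arctan 0.6292 = 32.18°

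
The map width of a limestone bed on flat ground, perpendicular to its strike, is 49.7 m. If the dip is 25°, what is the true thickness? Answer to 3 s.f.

True thickness t = w · sin(dip) = 49.7 × sin 25°
t = 49.7 × 0.4226 = 21.004 m

21.0 m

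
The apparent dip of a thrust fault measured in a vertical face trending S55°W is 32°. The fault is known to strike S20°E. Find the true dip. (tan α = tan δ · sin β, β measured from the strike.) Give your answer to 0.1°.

32.9°

β = acute angle between strike S20°E and section S55°W = 75°.
tan(true dip) = tan 32° / sin 75° = 0.6469
true dip = arctan 0.6469 = 32.90°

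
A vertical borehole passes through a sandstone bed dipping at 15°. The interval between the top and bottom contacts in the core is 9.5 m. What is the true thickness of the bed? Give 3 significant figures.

9.18 m

True thickness t = h · cos(dip) = 9.5 × cos 15°
t = 9.5 × 0.9659 = 9.176 m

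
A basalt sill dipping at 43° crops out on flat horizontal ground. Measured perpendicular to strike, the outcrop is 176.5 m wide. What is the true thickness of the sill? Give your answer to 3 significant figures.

120 m

True thickness t = w · sin(dip) = 176.5 × sin 43°
t = 176.5 × 0.6820 = 120.373 m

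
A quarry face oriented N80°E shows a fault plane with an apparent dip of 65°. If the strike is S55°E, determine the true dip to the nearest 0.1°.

The section is 45° from the strike.
tan δ = tan α / sin β = tan 65° / sin 45° = 2.1445 / 0.7071 = 3.0328
true dip = arctan 3.0328 = 71.75°

71.8°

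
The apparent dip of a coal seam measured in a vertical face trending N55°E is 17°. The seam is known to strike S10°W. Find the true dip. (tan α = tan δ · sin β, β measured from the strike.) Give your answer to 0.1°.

β = acute angle between strike S10°W and section N55°E = 45°.
tan δ = tan α / sin β = tan 17° / sin 45° = 0.3057 / 0.7071 = 0.4324
δ = arctan(0.4324) = 23.38°

23.4°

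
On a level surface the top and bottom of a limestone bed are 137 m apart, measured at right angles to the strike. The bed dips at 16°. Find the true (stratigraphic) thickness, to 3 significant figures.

True thickness t = w · sin(dip) = 137 × sin 16°
t = 137 × 0.2756 = 37.762 m

37.8 m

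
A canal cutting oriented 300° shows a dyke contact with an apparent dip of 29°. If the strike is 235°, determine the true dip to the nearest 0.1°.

β = acute angle between strike 235° and section 300° = 65°.
tan(true dip) = tan 29° / sin 65° = 0.6116
δ = arctan(0.6116) = 31.45°

31.5°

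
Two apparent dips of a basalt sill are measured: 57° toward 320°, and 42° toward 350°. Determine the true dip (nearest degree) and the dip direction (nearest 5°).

true dip 60°, dip direction 290°

Represent each trace as a vector plunging at its apparent dip toward its trend (east-north-up frame): v₁ = (-0.350, 0.417, -0.839), v₂ = (-0.129, 0.732, -0.669).
Cross product v₁ × v₂ gives the pole to the plane: n ∝ (-0.335, 0.126, 0.202).
True dip = arccos(n_z / |n|) = arccos(0.4926) = 60.5°.
The horizontal component of n points toward azimuth atan2(n_x, n_y) = 291°, the dip direction.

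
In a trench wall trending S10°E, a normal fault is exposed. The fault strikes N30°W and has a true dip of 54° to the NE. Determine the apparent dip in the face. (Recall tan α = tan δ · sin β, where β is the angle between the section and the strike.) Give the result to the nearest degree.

The section lies 20° from the strike.
tan(apparent dip) = tan 54° · sin 20° = 0.4708
α = arctan(0.4708) = 25.21°

25°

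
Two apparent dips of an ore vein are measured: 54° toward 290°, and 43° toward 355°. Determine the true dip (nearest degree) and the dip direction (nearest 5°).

Each apparent-dip line lies in the plane. As unit vectors (x east, y north, z up), v₁ plunges 54°→290° and v₂ plunges 43°→355°.
n = v₁ × v₂ = (-0.452, 0.325, 0.390) (taken with n_z > 0).
tan δ = √(n_x²+n_y²)/n_z = 0.557/0.390, so δ = 55.0°.
Dip direction = azimuth of (n_x, n_y) = atan2(-0.452, 0.325) = 306°.

true dip 55°, dip direction 305°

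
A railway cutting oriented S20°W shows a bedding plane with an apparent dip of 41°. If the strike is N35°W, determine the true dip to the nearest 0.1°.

β = acute angle between strike N35°W and section S20°W = 55°.
tan δ = tan α / sin β = tan 41° / sin 55° = 0.8693 / 0.8192 = 1.0612
true dip = arctan 1.0612 = 46.70°

46.7°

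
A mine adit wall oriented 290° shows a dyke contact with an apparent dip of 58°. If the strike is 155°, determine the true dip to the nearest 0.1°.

β = acute angle between strike 155° and section 290° = 45°.
tan(true dip) = tan 58° / sin 45° = 2.2632
δ = arctan(2.2632) = 66.16°

66.2°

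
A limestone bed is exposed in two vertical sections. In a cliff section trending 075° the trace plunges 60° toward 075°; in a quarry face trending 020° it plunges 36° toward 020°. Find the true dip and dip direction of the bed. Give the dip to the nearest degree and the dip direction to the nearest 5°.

Each apparent-dip line lies in the plane. As unit vectors (x east, y north, z up), v₁ plunges 60°→075° and v₂ plunges 36°→020°.
n = v₁ × v₂ = (0.582, 0.044, 0.331) (taken with n_z > 0).
tan δ = √(n_x²+n_y²)/n_z = 0.584/0.331, so δ = 60.4°.
Dip direction = azimuth of (n_x, n_y) = atan2(0.582, 0.044) = 86°.

true dip 60°, dip direction 085°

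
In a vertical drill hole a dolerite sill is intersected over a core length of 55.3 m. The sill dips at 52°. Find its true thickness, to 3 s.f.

34.0 m

True thickness t = h · cos(dip) = 55.3 × cos 52°
t = 55.3 × 0.6157 = 34.046 m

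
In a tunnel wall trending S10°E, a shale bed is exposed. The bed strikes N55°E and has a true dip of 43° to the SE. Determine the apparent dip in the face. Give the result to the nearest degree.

40°

The section lies 65° from the strike.
tan(apparent dip) = tan 43° · sin 65° = 0.8451
α = arctan(0.8451) = 40.20°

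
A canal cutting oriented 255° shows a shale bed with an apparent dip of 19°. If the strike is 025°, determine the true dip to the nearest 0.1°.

β = acute angle between strike 025° and section 255° = 50°.
tan δ = tan α / sin β = tan 19° / sin 50° = 0.3443 / 0.7660 = 0.4495
δ = arctan(0.4495) = 24.20°

24.2°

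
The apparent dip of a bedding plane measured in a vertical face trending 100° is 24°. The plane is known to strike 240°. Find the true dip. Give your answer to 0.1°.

β = acute angle between strike 240° and section 100° = 40°.
tan δ = tan α / sin β = tan 24° / sin 40° = 0.4452 / 0.6428 = 0.6927
true dip = arctan 0.6927 = 34.71°

34.7°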